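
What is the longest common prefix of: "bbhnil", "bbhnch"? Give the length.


Words: bbhnil, bbhnch
  Position 0: all 'b' => match
  Position 1: all 'b' => match
  Position 2: all 'h' => match
  Position 3: all 'n' => match
  Position 4: ('i', 'c') => mismatch, stop
LCP = "bbhn" (length 4)

4


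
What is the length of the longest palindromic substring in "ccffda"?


Input: "ccffda"
Checking substrings for palindromes:
  [0:2] "cc" (len 2) => palindrome
  [2:4] "ff" (len 2) => palindrome
Longest palindromic substring: "cc" with length 2

2


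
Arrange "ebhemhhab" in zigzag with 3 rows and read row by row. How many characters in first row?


Zigzag "ebhemhhab" into 3 rows:
Placing characters:
  'e' => row 0
  'b' => row 1
  'h' => row 2
  'e' => row 1
  'm' => row 0
  'h' => row 1
  'h' => row 2
  'a' => row 1
  'b' => row 0
Rows:
  Row 0: "emb"
  Row 1: "beha"
  Row 2: "hh"
First row length: 3

3


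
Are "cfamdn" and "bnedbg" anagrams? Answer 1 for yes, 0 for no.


Strings: "cfamdn", "bnedbg"
Sorted first:  acdfmn
Sorted second: bbdegn
Differ at position 0: 'a' vs 'b' => not anagrams

0


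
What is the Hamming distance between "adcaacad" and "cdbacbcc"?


Comparing "adcaacad" and "cdbacbcc" position by position:
  Position 0: 'a' vs 'c' => differ
  Position 1: 'd' vs 'd' => same
  Position 2: 'c' vs 'b' => differ
  Position 3: 'a' vs 'a' => same
  Position 4: 'a' vs 'c' => differ
  Position 5: 'c' vs 'b' => differ
  Position 6: 'a' vs 'c' => differ
  Position 7: 'd' vs 'c' => differ
Total differences (Hamming distance): 6

6


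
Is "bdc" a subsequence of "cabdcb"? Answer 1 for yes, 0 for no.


Check if "bdc" is a subsequence of "cabdcb"
Greedy scan:
  Position 0 ('c'): no match needed
  Position 1 ('a'): no match needed
  Position 2 ('b'): matches sub[0] = 'b'
  Position 3 ('d'): matches sub[1] = 'd'
  Position 4 ('c'): matches sub[2] = 'c'
  Position 5 ('b'): no match needed
All 3 characters matched => is a subsequence

1


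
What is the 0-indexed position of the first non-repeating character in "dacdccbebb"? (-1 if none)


Input: dacdccbebb
Character frequencies:
  'a': 1
  'b': 3
  'c': 3
  'd': 2
  'e': 1
Scanning left to right for freq == 1:
  Position 0 ('d'): freq=2, skip
  Position 1 ('a'): unique! => answer = 1

1


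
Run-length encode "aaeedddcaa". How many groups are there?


Input: aaeedddcaa
Scanning for consecutive runs:
  Group 1: 'a' x 2 (positions 0-1)
  Group 2: 'e' x 2 (positions 2-3)
  Group 3: 'd' x 3 (positions 4-6)
  Group 4: 'c' x 1 (positions 7-7)
  Group 5: 'a' x 2 (positions 8-9)
Total groups: 5

5


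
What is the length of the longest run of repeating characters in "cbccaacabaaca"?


Input: "cbccaacabaaca"
Scanning for longest run:
  Position 1 ('b'): new char, reset run to 1
  Position 2 ('c'): new char, reset run to 1
  Position 3 ('c'): continues run of 'c', length=2
  Position 4 ('a'): new char, reset run to 1
  Position 5 ('a'): continues run of 'a', length=2
  Position 6 ('c'): new char, reset run to 1
  Position 7 ('a'): new char, reset run to 1
  Position 8 ('b'): new char, reset run to 1
  Position 9 ('a'): new char, reset run to 1
  Position 10 ('a'): continues run of 'a', length=2
  Position 11 ('c'): new char, reset run to 1
  Position 12 ('a'): new char, reset run to 1
Longest run: 'c' with length 2

2


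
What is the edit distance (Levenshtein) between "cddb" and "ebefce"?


Computing edit distance: "cddb" -> "ebefce"
DP table:
           e    b    e    f    c    e
      0    1    2    3    4    5    6
  c   1    1    2    3    4    4    5
  d   2    2    2    3    4    5    5
  d   3    3    3    3    4    5    6
  b   4    4    3    4    4    5    6
Edit distance = dp[4][6] = 6

6


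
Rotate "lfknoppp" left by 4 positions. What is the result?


Input: "lfknoppp", rotate left by 4
First 4 characters: "lfkn"
Remaining characters: "oppp"
Concatenate remaining + first: "oppp" + "lfkn" = "oppplfkn"

oppplfkn


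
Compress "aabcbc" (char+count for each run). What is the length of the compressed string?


Input: aabcbc
Runs:
  'a' x 2 => "a2"
  'b' x 1 => "b1"
  'c' x 1 => "c1"
  'b' x 1 => "b1"
  'c' x 1 => "c1"
Compressed: "a2b1c1b1c1"
Compressed length: 10

10


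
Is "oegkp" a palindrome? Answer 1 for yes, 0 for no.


Input: oegkp
Reversed: pkgeo
  Compare pos 0 ('o') with pos 4 ('p'): MISMATCH
  Compare pos 1 ('e') with pos 3 ('k'): MISMATCH
Result: not a palindrome

0


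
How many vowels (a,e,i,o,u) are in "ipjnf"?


Input: ipjnf
Checking each character:
  'i' at position 0: vowel (running total: 1)
  'p' at position 1: consonant
  'j' at position 2: consonant
  'n' at position 3: consonant
  'f' at position 4: consonant
Total vowels: 1

1


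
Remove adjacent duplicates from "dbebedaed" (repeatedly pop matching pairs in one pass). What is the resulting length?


Input: dbebedaed
Stack-based adjacent duplicate removal:
  Read 'd': push. Stack: d
  Read 'b': push. Stack: db
  Read 'e': push. Stack: dbe
  Read 'b': push. Stack: dbeb
  Read 'e': push. Stack: dbebe
  Read 'd': push. Stack: dbebed
  Read 'a': push. Stack: dbebeda
  Read 'e': push. Stack: dbebedae
  Read 'd': push. Stack: dbebedaed
Final stack: "dbebedaed" (length 9)

9


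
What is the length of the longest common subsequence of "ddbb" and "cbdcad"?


LCS of "ddbb" and "cbdcad"
DP table:
           c    b    d    c    a    d
      0    0    0    0    0    0    0
  d   0    0    0    1    1    1    1
  d   0    0    0    1    1    1    2
  b   0    0    1    1    1    1    2
  b   0    0    1    1    1    1    2
LCS length = dp[4][6] = 2

2


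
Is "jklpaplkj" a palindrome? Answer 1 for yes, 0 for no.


Input: jklpaplkj
Reversed: jklpaplkj
  Compare pos 0 ('j') with pos 8 ('j'): match
  Compare pos 1 ('k') with pos 7 ('k'): match
  Compare pos 2 ('l') with pos 6 ('l'): match
  Compare pos 3 ('p') with pos 5 ('p'): match
Result: palindrome

1


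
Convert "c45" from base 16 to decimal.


Input: "c45" in base 16
Positional expansion:
  Digit 'c' (value 12) x 16^2 = 3072
  Digit '4' (value 4) x 16^1 = 64
  Digit '5' (value 5) x 16^0 = 5
Sum = 3141

3141


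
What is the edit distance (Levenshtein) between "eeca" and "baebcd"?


Computing edit distance: "eeca" -> "baebcd"
DP table:
           b    a    e    b    c    d
      0    1    2    3    4    5    6
  e   1    1    2    2    3    4    5
  e   2    2    2    2    3    4    5
  c   3    3    3    3    3    3    4
  a   4    4    3    4    4    4    4
Edit distance = dp[4][6] = 4

4


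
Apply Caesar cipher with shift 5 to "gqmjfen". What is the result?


Caesar cipher: shift "gqmjfen" by 5
  'g' (pos 6) + 5 = pos 11 = 'l'
  'q' (pos 16) + 5 = pos 21 = 'v'
  'm' (pos 12) + 5 = pos 17 = 'r'
  'j' (pos 9) + 5 = pos 14 = 'o'
  'f' (pos 5) + 5 = pos 10 = 'k'
  'e' (pos 4) + 5 = pos 9 = 'j'
  'n' (pos 13) + 5 = pos 18 = 's'
Result: lvrokjs

lvrokjs


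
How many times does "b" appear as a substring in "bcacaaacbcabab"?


Searching for "b" in "bcacaaacbcabab"
Scanning each position:
  Position 0: "b" => MATCH
  Position 1: "c" => no
  Position 2: "a" => no
  Position 3: "c" => no
  Position 4: "a" => no
  Position 5: "a" => no
  Position 6: "a" => no
  Position 7: "c" => no
  Position 8: "b" => MATCH
  Position 9: "c" => no
  Position 10: "a" => no
  Position 11: "b" => MATCH
  Position 12: "a" => no
  Position 13: "b" => MATCH
Total occurrences: 4

4


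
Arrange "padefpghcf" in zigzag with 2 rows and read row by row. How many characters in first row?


Zigzag "padefpghcf" into 2 rows:
Placing characters:
  'p' => row 0
  'a' => row 1
  'd' => row 0
  'e' => row 1
  'f' => row 0
  'p' => row 1
  'g' => row 0
  'h' => row 1
  'c' => row 0
  'f' => row 1
Rows:
  Row 0: "pdfgc"
  Row 1: "aephf"
First row length: 5

5


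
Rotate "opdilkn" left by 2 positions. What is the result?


Input: "opdilkn", rotate left by 2
First 2 characters: "op"
Remaining characters: "dilkn"
Concatenate remaining + first: "dilkn" + "op" = "dilknop"

dilknop


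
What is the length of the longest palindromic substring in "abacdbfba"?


Input: "abacdbfba"
Checking substrings for palindromes:
  [0:3] "aba" (len 3) => palindrome
  [5:8] "bfb" (len 3) => palindrome
Longest palindromic substring: "aba" with length 3

3


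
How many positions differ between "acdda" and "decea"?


Comparing "acdda" and "decea" position by position:
  Position 0: 'a' vs 'd' => DIFFER
  Position 1: 'c' vs 'e' => DIFFER
  Position 2: 'd' vs 'c' => DIFFER
  Position 3: 'd' vs 'e' => DIFFER
  Position 4: 'a' vs 'a' => same
Positions that differ: 4

4


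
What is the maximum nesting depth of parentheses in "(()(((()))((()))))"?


Input: "(()(((()))((()))))"
Tracking depth:
  Position 0 '(': depth becomes 1
  Position 1 '(': depth becomes 2
  Position 2 ')': depth becomes 1
  Position 3 '(': depth becomes 2
  Position 4 '(': depth becomes 3
  Position 5 '(': depth becomes 4
  Position 6 '(': depth becomes 5
  Position 7 ')': depth becomes 4
  Position 8 ')': depth becomes 3
  Position 9 ')': depth becomes 2
  Position 10 '(': depth becomes 3
  Position 11 '(': depth becomes 4
  Position 12 '(': depth becomes 5
  Position 13 ')': depth becomes 4
  Position 14 ')': depth becomes 3
  Position 15 ')': depth becomes 2
  Position 16 ')': depth becomes 1
  Position 17 ')': depth becomes 0
Maximum depth reached: 5

5


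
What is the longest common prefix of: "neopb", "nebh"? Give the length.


Words: neopb, nebh
  Position 0: all 'n' => match
  Position 1: all 'e' => match
  Position 2: ('o', 'b') => mismatch, stop
LCP = "ne" (length 2)

2


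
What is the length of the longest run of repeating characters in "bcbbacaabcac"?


Input: "bcbbacaabcac"
Scanning for longest run:
  Position 1 ('c'): new char, reset run to 1
  Position 2 ('b'): new char, reset run to 1
  Position 3 ('b'): continues run of 'b', length=2
  Position 4 ('a'): new char, reset run to 1
  Position 5 ('c'): new char, reset run to 1
  Position 6 ('a'): new char, reset run to 1
  Position 7 ('a'): continues run of 'a', length=2
  Position 8 ('b'): new char, reset run to 1
  Position 9 ('c'): new char, reset run to 1
  Position 10 ('a'): new char, reset run to 1
  Position 11 ('c'): new char, reset run to 1
Longest run: 'b' with length 2

2


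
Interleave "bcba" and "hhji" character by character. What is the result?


Interleaving "bcba" and "hhji":
  Position 0: 'b' from first, 'h' from second => "bh"
  Position 1: 'c' from first, 'h' from second => "ch"
  Position 2: 'b' from first, 'j' from second => "bj"
  Position 3: 'a' from first, 'i' from second => "ai"
Result: bhchbjai

bhchbjai


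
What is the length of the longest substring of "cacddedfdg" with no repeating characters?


Input: "cacddedfdg"
Sliding window (track last position of each char):
  Position 0 ('c'): window [0,0] length 1 -- new best
  Position 1 ('a'): window [0,1] length 2 -- new best
  Position 2 ('c'): repeat (last at 0), move window start to 1
  Position 2 ('c'): window [1,2] length 2
  Position 3 ('d'): window [1,3] length 3 -- new best
  Position 4 ('d'): repeat (last at 3), move window start to 4
  Position 4 ('d'): window [4,4] length 1
  Position 5 ('e'): window [4,5] length 2
  Position 6 ('d'): repeat (last at 4), move window start to 5
  Position 6 ('d'): window [5,6] length 2
  Position 7 ('f'): window [5,7] length 3
  Position 8 ('d'): repeat (last at 6), move window start to 7
  Position 8 ('d'): window [7,8] length 2
  Position 9 ('g'): window [7,9] length 3
Longest substring with no repeats: "acd" with length 3

3


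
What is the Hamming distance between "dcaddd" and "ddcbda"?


Comparing "dcaddd" and "ddcbda" position by position:
  Position 0: 'd' vs 'd' => same
  Position 1: 'c' vs 'd' => differ
  Position 2: 'a' vs 'c' => differ
  Position 3: 'd' vs 'b' => differ
  Position 4: 'd' vs 'd' => same
  Position 5: 'd' vs 'a' => differ
Total differences (Hamming distance): 4

4


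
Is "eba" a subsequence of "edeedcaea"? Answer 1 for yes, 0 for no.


Check if "eba" is a subsequence of "edeedcaea"
Greedy scan:
  Position 0 ('e'): matches sub[0] = 'e'
  Position 1 ('d'): no match needed
  Position 2 ('e'): no match needed
  Position 3 ('e'): no match needed
  Position 4 ('d'): no match needed
  Position 5 ('c'): no match needed
  Position 6 ('a'): no match needed
  Position 7 ('e'): no match needed
  Position 8 ('a'): no match needed
Only matched 1/3 characters => not a subsequence

0


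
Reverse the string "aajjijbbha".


Input: aajjijbbha
Reading characters right to left:
  Position 9: 'a'
  Position 8: 'h'
  Position 7: 'b'
  Position 6: 'b'
  Position 5: 'j'
  Position 4: 'i'
  Position 3: 'j'
  Position 2: 'j'
  Position 1: 'a'
  Position 0: 'a'
Reversed: ahbbjijjaa

ahbbjijjaa


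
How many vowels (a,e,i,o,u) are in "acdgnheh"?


Input: acdgnheh
Checking each character:
  'a' at position 0: vowel (running total: 1)
  'c' at position 1: consonant
  'd' at position 2: consonant
  'g' at position 3: consonant
  'n' at position 4: consonant
  'h' at position 5: consonant
  'e' at position 6: vowel (running total: 2)
  'h' at position 7: consonant
Total vowels: 2

2


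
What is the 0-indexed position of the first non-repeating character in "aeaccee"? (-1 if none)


Input: aeaccee
Character frequencies:
  'a': 2
  'c': 2
  'e': 3
Scanning left to right for freq == 1:
  Position 0 ('a'): freq=2, skip
  Position 1 ('e'): freq=3, skip
  Position 2 ('a'): freq=2, skip
  Position 3 ('c'): freq=2, skip
  Position 4 ('c'): freq=2, skip
  Position 5 ('e'): freq=3, skip
  Position 6 ('e'): freq=3, skip
  No unique character found => answer = -1

-1


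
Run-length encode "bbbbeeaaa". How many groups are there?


Input: bbbbeeaaa
Scanning for consecutive runs:
  Group 1: 'b' x 4 (positions 0-3)
  Group 2: 'e' x 2 (positions 4-5)
  Group 3: 'a' x 3 (positions 6-8)
Total groups: 3

3


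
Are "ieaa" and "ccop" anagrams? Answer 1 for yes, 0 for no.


Strings: "ieaa", "ccop"
Sorted first:  aaei
Sorted second: ccop
Differ at position 0: 'a' vs 'c' => not anagrams

0


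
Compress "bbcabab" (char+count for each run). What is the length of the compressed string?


Input: bbcabab
Runs:
  'b' x 2 => "b2"
  'c' x 1 => "c1"
  'a' x 1 => "a1"
  'b' x 1 => "b1"
  'a' x 1 => "a1"
  'b' x 1 => "b1"
Compressed: "b2c1a1b1a1b1"
Compressed length: 12

12


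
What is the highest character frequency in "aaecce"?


Input: aaecce
Character counts:
  'a': 2
  'c': 2
  'e': 2
Maximum frequency: 2

2


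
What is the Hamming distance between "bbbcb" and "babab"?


Comparing "bbbcb" and "babab" position by position:
  Position 0: 'b' vs 'b' => same
  Position 1: 'b' vs 'a' => differ
  Position 2: 'b' vs 'b' => same
  Position 3: 'c' vs 'a' => differ
  Position 4: 'b' vs 'b' => same
Total differences (Hamming distance): 2

2


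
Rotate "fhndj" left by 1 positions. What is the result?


Input: "fhndj", rotate left by 1
First 1 characters: "f"
Remaining characters: "hndj"
Concatenate remaining + first: "hndj" + "f" = "hndjf"

hndjf


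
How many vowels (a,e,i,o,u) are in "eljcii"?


Input: eljcii
Checking each character:
  'e' at position 0: vowel (running total: 1)
  'l' at position 1: consonant
  'j' at position 2: consonant
  'c' at position 3: consonant
  'i' at position 4: vowel (running total: 2)
  'i' at position 5: vowel (running total: 3)
Total vowels: 3

3


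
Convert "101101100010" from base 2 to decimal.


Input: "101101100010" in base 2
Positional expansion:
  Digit '1' (value 1) x 2^11 = 2048
  Digit '0' (value 0) x 2^10 = 0
  Digit '1' (value 1) x 2^9 = 512
  Digit '1' (value 1) x 2^8 = 256
  Digit '0' (value 0) x 2^7 = 0
  Digit '1' (value 1) x 2^6 = 64
  Digit '1' (value 1) x 2^5 = 32
  Digit '0' (value 0) x 2^4 = 0
  Digit '0' (value 0) x 2^3 = 0
  Digit '0' (value 0) x 2^2 = 0
  Digit '1' (value 1) x 2^1 = 2
  Digit '0' (value 0) x 2^0 = 0
Sum = 2914

2914


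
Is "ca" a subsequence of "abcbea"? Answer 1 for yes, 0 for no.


Check if "ca" is a subsequence of "abcbea"
Greedy scan:
  Position 0 ('a'): no match needed
  Position 1 ('b'): no match needed
  Position 2 ('c'): matches sub[0] = 'c'
  Position 3 ('b'): no match needed
  Position 4 ('e'): no match needed
  Position 5 ('a'): matches sub[1] = 'a'
All 2 characters matched => is a subsequence

1


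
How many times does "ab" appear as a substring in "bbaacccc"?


Searching for "ab" in "bbaacccc"
Scanning each position:
  Position 0: "bb" => no
  Position 1: "ba" => no
  Position 2: "aa" => no
  Position 3: "ac" => no
  Position 4: "cc" => no
  Position 5: "cc" => no
  Position 6: "cc" => no
Total occurrences: 0

0


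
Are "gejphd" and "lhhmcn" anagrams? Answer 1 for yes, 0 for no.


Strings: "gejphd", "lhhmcn"
Sorted first:  deghjp
Sorted second: chhlmn
Differ at position 0: 'd' vs 'c' => not anagrams

0


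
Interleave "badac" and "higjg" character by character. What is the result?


Interleaving "badac" and "higjg":
  Position 0: 'b' from first, 'h' from second => "bh"
  Position 1: 'a' from first, 'i' from second => "ai"
  Position 2: 'd' from first, 'g' from second => "dg"
  Position 3: 'a' from first, 'j' from second => "aj"
  Position 4: 'c' from first, 'g' from second => "cg"
Result: bhaidgajcg

bhaidgajcg


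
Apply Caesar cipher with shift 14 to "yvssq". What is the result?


Caesar cipher: shift "yvssq" by 14
  'y' (pos 24) + 14 = pos 12 = 'm'
  'v' (pos 21) + 14 = pos 9 = 'j'
  's' (pos 18) + 14 = pos 6 = 'g'
  's' (pos 18) + 14 = pos 6 = 'g'
  'q' (pos 16) + 14 = pos 4 = 'e'
Result: mjgge

mjgge


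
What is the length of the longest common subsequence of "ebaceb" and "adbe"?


LCS of "ebaceb" and "adbe"
DP table:
           a    d    b    e
      0    0    0    0    0
  e   0    0    0    0    1
  b   0    0    0    1    1
  a   0    1    1    1    1
  c   0    1    1    1    1
  e   0    1    1    1    2
  b   0    1    1    2    2
LCS length = dp[6][4] = 2

2


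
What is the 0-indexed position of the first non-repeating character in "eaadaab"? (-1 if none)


Input: eaadaab
Character frequencies:
  'a': 4
  'b': 1
  'd': 1
  'e': 1
Scanning left to right for freq == 1:
  Position 0 ('e'): unique! => answer = 0

0


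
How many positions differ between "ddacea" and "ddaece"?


Comparing "ddacea" and "ddaece" position by position:
  Position 0: 'd' vs 'd' => same
  Position 1: 'd' vs 'd' => same
  Position 2: 'a' vs 'a' => same
  Position 3: 'c' vs 'e' => DIFFER
  Position 4: 'e' vs 'c' => DIFFER
  Position 5: 'a' vs 'e' => DIFFER
Positions that differ: 3

3


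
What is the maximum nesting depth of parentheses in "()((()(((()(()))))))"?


Input: "()((()(((()(()))))))"
Tracking depth:
  Position 0 '(': depth becomes 1
  Position 1 ')': depth becomes 0
  Position 2 '(': depth becomes 1
  Position 3 '(': depth becomes 2
  Position 4 '(': depth becomes 3
  Position 5 ')': depth becomes 2
  Position 6 '(': depth becomes 3
  Position 7 '(': depth becomes 4
  Position 8 '(': depth becomes 5
  Position 9 '(': depth becomes 6
  Position 10 ')': depth becomes 5
  Position 11 '(': depth becomes 6
  Position 12 '(': depth becomes 7
  Position 13 ')': depth becomes 6
  Position 14 ')': depth becomes 5
  Position 15 ')': depth becomes 4
  Position 16 ')': depth becomes 3
  Position 17 ')': depth becomes 2
  Position 18 ')': depth becomes 1
  Position 19 ')': depth becomes 0
Maximum depth reached: 7

7


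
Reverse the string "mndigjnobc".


Input: mndigjnobc
Reading characters right to left:
  Position 9: 'c'
  Position 8: 'b'
  Position 7: 'o'
  Position 6: 'n'
  Position 5: 'j'
  Position 4: 'g'
  Position 3: 'i'
  Position 2: 'd'
  Position 1: 'n'
  Position 0: 'm'
Reversed: cbonjgidnm

cbonjgidnm


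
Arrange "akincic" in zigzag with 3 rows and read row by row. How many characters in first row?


Zigzag "akincic" into 3 rows:
Placing characters:
  'a' => row 0
  'k' => row 1
  'i' => row 2
  'n' => row 1
  'c' => row 0
  'i' => row 1
  'c' => row 2
Rows:
  Row 0: "ac"
  Row 1: "kni"
  Row 2: "ic"
First row length: 2

2


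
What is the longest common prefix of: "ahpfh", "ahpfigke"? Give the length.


Words: ahpfh, ahpfigke
  Position 0: all 'a' => match
  Position 1: all 'h' => match
  Position 2: all 'p' => match
  Position 3: all 'f' => match
  Position 4: ('h', 'i') => mismatch, stop
LCP = "ahpf" (length 4)

4


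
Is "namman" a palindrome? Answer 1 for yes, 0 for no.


Input: namman
Reversed: namman
  Compare pos 0 ('n') with pos 5 ('n'): match
  Compare pos 1 ('a') with pos 4 ('a'): match
  Compare pos 2 ('m') with pos 3 ('m'): match
Result: palindrome

1


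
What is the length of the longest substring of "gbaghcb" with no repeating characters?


Input: "gbaghcb"
Sliding window (track last position of each char):
  Position 0 ('g'): window [0,0] length 1 -- new best
  Position 1 ('b'): window [0,1] length 2 -- new best
  Position 2 ('a'): window [0,2] length 3 -- new best
  Position 3 ('g'): repeat (last at 0), move window start to 1
  Position 3 ('g'): window [1,3] length 3
  Position 4 ('h'): window [1,4] length 4 -- new best
  Position 5 ('c'): window [1,5] length 5 -- new best
  Position 6 ('b'): repeat (last at 1), move window start to 2
  Position 6 ('b'): window [2,6] length 5
Longest substring with no repeats: "baghc" with length 5

5


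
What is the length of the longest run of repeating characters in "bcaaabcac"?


Input: "bcaaabcac"
Scanning for longest run:
  Position 1 ('c'): new char, reset run to 1
  Position 2 ('a'): new char, reset run to 1
  Position 3 ('a'): continues run of 'a', length=2
  Position 4 ('a'): continues run of 'a', length=3
  Position 5 ('b'): new char, reset run to 1
  Position 6 ('c'): new char, reset run to 1
  Position 7 ('a'): new char, reset run to 1
  Position 8 ('c'): new char, reset run to 1
Longest run: 'a' with length 3

3


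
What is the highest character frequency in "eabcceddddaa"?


Input: eabcceddddaa
Character counts:
  'a': 3
  'b': 1
  'c': 2
  'd': 4
  'e': 2
Maximum frequency: 4

4


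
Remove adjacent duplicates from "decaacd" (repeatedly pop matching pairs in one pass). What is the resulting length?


Input: decaacd
Stack-based adjacent duplicate removal:
  Read 'd': push. Stack: d
  Read 'e': push. Stack: de
  Read 'c': push. Stack: dec
  Read 'a': push. Stack: deca
  Read 'a': matches stack top 'a' => pop. Stack: dec
  Read 'c': matches stack top 'c' => pop. Stack: de
  Read 'd': push. Stack: ded
Final stack: "ded" (length 3)

3


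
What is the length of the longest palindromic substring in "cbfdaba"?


Input: "cbfdaba"
Checking substrings for palindromes:
  [4:7] "aba" (len 3) => palindrome
Longest palindromic substring: "aba" with length 3

3


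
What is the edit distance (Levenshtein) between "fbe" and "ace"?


Computing edit distance: "fbe" -> "ace"
DP table:
           a    c    e
      0    1    2    3
  f   1    1    2    3
  b   2    2    2    3
  e   3    3    3    2
Edit distance = dp[3][3] = 2

2


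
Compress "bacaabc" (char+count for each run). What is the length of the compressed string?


Input: bacaabc
Runs:
  'b' x 1 => "b1"
  'a' x 1 => "a1"
  'c' x 1 => "c1"
  'a' x 2 => "a2"
  'b' x 1 => "b1"
  'c' x 1 => "c1"
Compressed: "b1a1c1a2b1c1"
Compressed length: 12

12


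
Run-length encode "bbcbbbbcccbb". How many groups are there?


Input: bbcbbbbcccbb
Scanning for consecutive runs:
  Group 1: 'b' x 2 (positions 0-1)
  Group 2: 'c' x 1 (positions 2-2)
  Group 3: 'b' x 4 (positions 3-6)
  Group 4: 'c' x 3 (positions 7-9)
  Group 5: 'b' x 2 (positions 10-11)
Total groups: 5

5


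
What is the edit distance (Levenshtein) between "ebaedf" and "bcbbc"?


Computing edit distance: "ebaedf" -> "bcbbc"
DP table:
           b    c    b    b    c
      0    1    2    3    4    5
  e   1    1    2    3    4    5
  b   2    1    2    2    3    4
  a   3    2    2    3    3    4
  e   4    3    3    3    4    4
  d   5    4    4    4    4    5
  f   6    5    5    5    5    5
Edit distance = dp[6][5] = 5

5


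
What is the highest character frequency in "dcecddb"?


Input: dcecddb
Character counts:
  'b': 1
  'c': 2
  'd': 3
  'e': 1
Maximum frequency: 3

3


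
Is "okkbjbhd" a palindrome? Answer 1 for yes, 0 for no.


Input: okkbjbhd
Reversed: dhbjbkko
  Compare pos 0 ('o') with pos 7 ('d'): MISMATCH
  Compare pos 1 ('k') with pos 6 ('h'): MISMATCH
  Compare pos 2 ('k') with pos 5 ('b'): MISMATCH
  Compare pos 3 ('b') with pos 4 ('j'): MISMATCH
Result: not a palindrome

0


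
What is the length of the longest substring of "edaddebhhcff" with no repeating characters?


Input: "edaddebhhcff"
Sliding window (track last position of each char):
  Position 0 ('e'): window [0,0] length 1 -- new best
  Position 1 ('d'): window [0,1] length 2 -- new best
  Position 2 ('a'): window [0,2] length 3 -- new best
  Position 3 ('d'): repeat (last at 1), move window start to 2
  Position 3 ('d'): window [2,3] length 2
  Position 4 ('d'): repeat (last at 3), move window start to 4
  Position 4 ('d'): window [4,4] length 1
  Position 5 ('e'): window [4,5] length 2
  Position 6 ('b'): window [4,6] length 3
  Position 7 ('h'): window [4,7] length 4 -- new best
  Position 8 ('h'): repeat (last at 7), move window start to 8
  Position 8 ('h'): window [8,8] length 1
  Position 9 ('c'): window [8,9] length 2
  Position 10 ('f'): window [8,10] length 3
  Position 11 ('f'): repeat (last at 10), move window start to 11
  Position 11 ('f'): window [11,11] length 1
Longest substring with no repeats: "debh" with length 4

4


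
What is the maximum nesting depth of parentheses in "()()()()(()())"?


Input: "()()()()(()())"
Tracking depth:
  Position 0 '(': depth becomes 1
  Position 1 ')': depth becomes 0
  Position 2 '(': depth becomes 1
  Position 3 ')': depth becomes 0
  Position 4 '(': depth becomes 1
  Position 5 ')': depth becomes 0
  Position 6 '(': depth becomes 1
  Position 7 ')': depth becomes 0
  Position 8 '(': depth becomes 1
  Position 9 '(': depth becomes 2
  Position 10 ')': depth becomes 1
  Position 11 '(': depth becomes 2
  Position 12 ')': depth becomes 1
  Position 13 ')': depth becomes 0
Maximum depth reached: 2

2


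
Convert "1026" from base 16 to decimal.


Input: "1026" in base 16
Positional expansion:
  Digit '1' (value 1) x 16^3 = 4096
  Digit '0' (value 0) x 16^2 = 0
  Digit '2' (value 2) x 16^1 = 32
  Digit '6' (value 6) x 16^0 = 6
Sum = 4134

4134


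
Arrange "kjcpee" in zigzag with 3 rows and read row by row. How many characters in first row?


Zigzag "kjcpee" into 3 rows:
Placing characters:
  'k' => row 0
  'j' => row 1
  'c' => row 2
  'p' => row 1
  'e' => row 0
  'e' => row 1
Rows:
  Row 0: "ke"
  Row 1: "jpe"
  Row 2: "c"
First row length: 2

2


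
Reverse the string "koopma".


Input: koopma
Reading characters right to left:
  Position 5: 'a'
  Position 4: 'm'
  Position 3: 'p'
  Position 2: 'o'
  Position 1: 'o'
  Position 0: 'k'
Reversed: ampook

ampook


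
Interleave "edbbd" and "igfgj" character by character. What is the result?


Interleaving "edbbd" and "igfgj":
  Position 0: 'e' from first, 'i' from second => "ei"
  Position 1: 'd' from first, 'g' from second => "dg"
  Position 2: 'b' from first, 'f' from second => "bf"
  Position 3: 'b' from first, 'g' from second => "bg"
  Position 4: 'd' from first, 'j' from second => "dj"
Result: eidgbfbgdj

eidgbfbgdj


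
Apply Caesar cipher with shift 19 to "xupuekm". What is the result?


Caesar cipher: shift "xupuekm" by 19
  'x' (pos 23) + 19 = pos 16 = 'q'
  'u' (pos 20) + 19 = pos 13 = 'n'
  'p' (pos 15) + 19 = pos 8 = 'i'
  'u' (pos 20) + 19 = pos 13 = 'n'
  'e' (pos 4) + 19 = pos 23 = 'x'
  'k' (pos 10) + 19 = pos 3 = 'd'
  'm' (pos 12) + 19 = pos 5 = 'f'
Result: qninxdf

qninxdf


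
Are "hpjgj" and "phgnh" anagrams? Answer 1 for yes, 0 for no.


Strings: "hpjgj", "phgnh"
Sorted first:  ghjjp
Sorted second: ghhnp
Differ at position 2: 'j' vs 'h' => not anagrams

0


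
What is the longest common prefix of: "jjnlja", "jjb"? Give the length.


Words: jjnlja, jjb
  Position 0: all 'j' => match
  Position 1: all 'j' => match
  Position 2: ('n', 'b') => mismatch, stop
LCP = "jj" (length 2)

2


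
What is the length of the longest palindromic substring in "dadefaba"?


Input: "dadefaba"
Checking substrings for palindromes:
  [0:3] "dad" (len 3) => palindrome
  [5:8] "aba" (len 3) => palindrome
Longest palindromic substring: "dad" with length 3

3


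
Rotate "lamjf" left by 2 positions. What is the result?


Input: "lamjf", rotate left by 2
First 2 characters: "la"
Remaining characters: "mjf"
Concatenate remaining + first: "mjf" + "la" = "mjfla"

mjfla


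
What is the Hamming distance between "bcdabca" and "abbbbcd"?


Comparing "bcdabca" and "abbbbcd" position by position:
  Position 0: 'b' vs 'a' => differ
  Position 1: 'c' vs 'b' => differ
  Position 2: 'd' vs 'b' => differ
  Position 3: 'a' vs 'b' => differ
  Position 4: 'b' vs 'b' => same
  Position 5: 'c' vs 'c' => same
  Position 6: 'a' vs 'd' => differ
Total differences (Hamming distance): 5

5


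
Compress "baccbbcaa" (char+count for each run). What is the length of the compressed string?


Input: baccbbcaa
Runs:
  'b' x 1 => "b1"
  'a' x 1 => "a1"
  'c' x 2 => "c2"
  'b' x 2 => "b2"
  'c' x 1 => "c1"
  'a' x 2 => "a2"
Compressed: "b1a1c2b2c1a2"
Compressed length: 12

12


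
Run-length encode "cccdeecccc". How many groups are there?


Input: cccdeecccc
Scanning for consecutive runs:
  Group 1: 'c' x 3 (positions 0-2)
  Group 2: 'd' x 1 (positions 3-3)
  Group 3: 'e' x 2 (positions 4-5)
  Group 4: 'c' x 4 (positions 6-9)
Total groups: 4

4


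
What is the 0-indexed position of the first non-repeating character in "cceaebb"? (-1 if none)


Input: cceaebb
Character frequencies:
  'a': 1
  'b': 2
  'c': 2
  'e': 2
Scanning left to right for freq == 1:
  Position 0 ('c'): freq=2, skip
  Position 1 ('c'): freq=2, skip
  Position 2 ('e'): freq=2, skip
  Position 3 ('a'): unique! => answer = 3

3


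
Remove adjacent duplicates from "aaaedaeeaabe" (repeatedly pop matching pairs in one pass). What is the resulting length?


Input: aaaedaeeaabe
Stack-based adjacent duplicate removal:
  Read 'a': push. Stack: a
  Read 'a': matches stack top 'a' => pop. Stack: (empty)
  Read 'a': push. Stack: a
  Read 'e': push. Stack: ae
  Read 'd': push. Stack: aed
  Read 'a': push. Stack: aeda
  Read 'e': push. Stack: aedae
  Read 'e': matches stack top 'e' => pop. Stack: aeda
  Read 'a': matches stack top 'a' => pop. Stack: aed
  Read 'a': push. Stack: aeda
  Read 'b': push. Stack: aedab
  Read 'e': push. Stack: aedabe
Final stack: "aedabe" (length 6)

6


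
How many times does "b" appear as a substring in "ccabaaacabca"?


Searching for "b" in "ccabaaacabca"
Scanning each position:
  Position 0: "c" => no
  Position 1: "c" => no
  Position 2: "a" => no
  Position 3: "b" => MATCH
  Position 4: "a" => no
  Position 5: "a" => no
  Position 6: "a" => no
  Position 7: "c" => no
  Position 8: "a" => no
  Position 9: "b" => MATCH
  Position 10: "c" => no
  Position 11: "a" => no
Total occurrences: 2

2


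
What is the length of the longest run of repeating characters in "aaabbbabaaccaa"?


Input: "aaabbbabaaccaa"
Scanning for longest run:
  Position 1 ('a'): continues run of 'a', length=2
  Position 2 ('a'): continues run of 'a', length=3
  Position 3 ('b'): new char, reset run to 1
  Position 4 ('b'): continues run of 'b', length=2
  Position 5 ('b'): continues run of 'b', length=3
  Position 6 ('a'): new char, reset run to 1
  Position 7 ('b'): new char, reset run to 1
  Position 8 ('a'): new char, reset run to 1
  Position 9 ('a'): continues run of 'a', length=2
  Position 10 ('c'): new char, reset run to 1
  Position 11 ('c'): continues run of 'c', length=2
  Position 12 ('a'): new char, reset run to 1
  Position 13 ('a'): continues run of 'a', length=2
Longest run: 'a' with length 3

3


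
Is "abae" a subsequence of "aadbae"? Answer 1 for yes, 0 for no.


Check if "abae" is a subsequence of "aadbae"
Greedy scan:
  Position 0 ('a'): matches sub[0] = 'a'
  Position 1 ('a'): no match needed
  Position 2 ('d'): no match needed
  Position 3 ('b'): matches sub[1] = 'b'
  Position 4 ('a'): matches sub[2] = 'a'
  Position 5 ('e'): matches sub[3] = 'e'
All 4 characters matched => is a subsequence

1


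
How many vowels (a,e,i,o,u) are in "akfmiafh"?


Input: akfmiafh
Checking each character:
  'a' at position 0: vowel (running total: 1)
  'k' at position 1: consonant
  'f' at position 2: consonant
  'm' at position 3: consonant
  'i' at position 4: vowel (running total: 2)
  'a' at position 5: vowel (running total: 3)
  'f' at position 6: consonant
  'h' at position 7: consonant
Total vowels: 3

3


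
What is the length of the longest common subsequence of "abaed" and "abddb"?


LCS of "abaed" and "abddb"
DP table:
           a    b    d    d    b
      0    0    0    0    0    0
  a   0    1    1    1    1    1
  b   0    1    2    2    2    2
  a   0    1    2    2    2    2
  e   0    1    2    2    2    2
  d   0    1    2    3    3    3
LCS length = dp[5][5] = 3

3


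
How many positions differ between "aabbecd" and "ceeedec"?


Comparing "aabbecd" and "ceeedec" position by position:
  Position 0: 'a' vs 'c' => DIFFER
  Position 1: 'a' vs 'e' => DIFFER
  Position 2: 'b' vs 'e' => DIFFER
  Position 3: 'b' vs 'e' => DIFFER
  Position 4: 'e' vs 'd' => DIFFER
  Position 5: 'c' vs 'e' => DIFFER
  Position 6: 'd' vs 'c' => DIFFER
Positions that differ: 7

7


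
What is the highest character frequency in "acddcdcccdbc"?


Input: acddcdcccdbc
Character counts:
  'a': 1
  'b': 1
  'c': 6
  'd': 4
Maximum frequency: 6

6


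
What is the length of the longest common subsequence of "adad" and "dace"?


LCS of "adad" and "dace"
DP table:
           d    a    c    e
      0    0    0    0    0
  a   0    0    1    1    1
  d   0    1    1    1    1
  a   0    1    2    2    2
  d   0    1    2    2    2
LCS length = dp[4][4] = 2

2


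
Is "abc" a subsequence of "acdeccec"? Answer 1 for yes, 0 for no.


Check if "abc" is a subsequence of "acdeccec"
Greedy scan:
  Position 0 ('a'): matches sub[0] = 'a'
  Position 1 ('c'): no match needed
  Position 2 ('d'): no match needed
  Position 3 ('e'): no match needed
  Position 4 ('c'): no match needed
  Position 5 ('c'): no match needed
  Position 6 ('e'): no match needed
  Position 7 ('c'): no match needed
Only matched 1/3 characters => not a subsequence

0


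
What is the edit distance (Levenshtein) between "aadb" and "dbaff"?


Computing edit distance: "aadb" -> "dbaff"
DP table:
           d    b    a    f    f
      0    1    2    3    4    5
  a   1    1    2    2    3    4
  a   2    2    2    2    3    4
  d   3    2    3    3    3    4
  b   4    3    2    3    4    4
Edit distance = dp[4][5] = 4

4


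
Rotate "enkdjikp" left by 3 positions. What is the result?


Input: "enkdjikp", rotate left by 3
First 3 characters: "enk"
Remaining characters: "djikp"
Concatenate remaining + first: "djikp" + "enk" = "djikpenk"

djikpenk


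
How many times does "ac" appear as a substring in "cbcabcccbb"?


Searching for "ac" in "cbcabcccbb"
Scanning each position:
  Position 0: "cb" => no
  Position 1: "bc" => no
  Position 2: "ca" => no
  Position 3: "ab" => no
  Position 4: "bc" => no
  Position 5: "cc" => no
  Position 6: "cc" => no
  Position 7: "cb" => no
  Position 8: "bb" => no
Total occurrences: 0

0


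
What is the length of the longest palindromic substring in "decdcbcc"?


Input: "decdcbcc"
Checking substrings for palindromes:
  [2:5] "cdc" (len 3) => palindrome
  [4:7] "cbc" (len 3) => palindrome
  [6:8] "cc" (len 2) => palindrome
Longest palindromic substring: "cdc" with length 3

3


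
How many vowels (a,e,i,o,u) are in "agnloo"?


Input: agnloo
Checking each character:
  'a' at position 0: vowel (running total: 1)
  'g' at position 1: consonant
  'n' at position 2: consonant
  'l' at position 3: consonant
  'o' at position 4: vowel (running total: 2)
  'o' at position 5: vowel (running total: 3)
Total vowels: 3

3


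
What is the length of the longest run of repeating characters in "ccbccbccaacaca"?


Input: "ccbccbccaacaca"
Scanning for longest run:
  Position 1 ('c'): continues run of 'c', length=2
  Position 2 ('b'): new char, reset run to 1
  Position 3 ('c'): new char, reset run to 1
  Position 4 ('c'): continues run of 'c', length=2
  Position 5 ('b'): new char, reset run to 1
  Position 6 ('c'): new char, reset run to 1
  Position 7 ('c'): continues run of 'c', length=2
  Position 8 ('a'): new char, reset run to 1
  Position 9 ('a'): continues run of 'a', length=2
  Position 10 ('c'): new char, reset run to 1
  Position 11 ('a'): new char, reset run to 1
  Position 12 ('c'): new char, reset run to 1
  Position 13 ('a'): new char, reset run to 1
Longest run: 'c' with length 2

2


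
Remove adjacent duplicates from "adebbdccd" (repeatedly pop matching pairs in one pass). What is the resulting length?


Input: adebbdccd
Stack-based adjacent duplicate removal:
  Read 'a': push. Stack: a
  Read 'd': push. Stack: ad
  Read 'e': push. Stack: ade
  Read 'b': push. Stack: adeb
  Read 'b': matches stack top 'b' => pop. Stack: ade
  Read 'd': push. Stack: aded
  Read 'c': push. Stack: adedc
  Read 'c': matches stack top 'c' => pop. Stack: aded
  Read 'd': matches stack top 'd' => pop. Stack: ade
Final stack: "ade" (length 3)

3


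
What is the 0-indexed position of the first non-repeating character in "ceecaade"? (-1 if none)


Input: ceecaade
Character frequencies:
  'a': 2
  'c': 2
  'd': 1
  'e': 3
Scanning left to right for freq == 1:
  Position 0 ('c'): freq=2, skip
  Position 1 ('e'): freq=3, skip
  Position 2 ('e'): freq=3, skip
  Position 3 ('c'): freq=2, skip
  Position 4 ('a'): freq=2, skip
  Position 5 ('a'): freq=2, skip
  Position 6 ('d'): unique! => answer = 6

6


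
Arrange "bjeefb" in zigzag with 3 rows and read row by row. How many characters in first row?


Zigzag "bjeefb" into 3 rows:
Placing characters:
  'b' => row 0
  'j' => row 1
  'e' => row 2
  'e' => row 1
  'f' => row 0
  'b' => row 1
Rows:
  Row 0: "bf"
  Row 1: "jeb"
  Row 2: "e"
First row length: 2

2


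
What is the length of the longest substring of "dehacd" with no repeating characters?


Input: "dehacd"
Sliding window (track last position of each char):
  Position 0 ('d'): window [0,0] length 1 -- new best
  Position 1 ('e'): window [0,1] length 2 -- new best
  Position 2 ('h'): window [0,2] length 3 -- new best
  Position 3 ('a'): window [0,3] length 4 -- new best
  Position 4 ('c'): window [0,4] length 5 -- new best
  Position 5 ('d'): repeat (last at 0), move window start to 1
  Position 5 ('d'): window [1,5] length 5
Longest substring with no repeats: "dehac" with length 5

5


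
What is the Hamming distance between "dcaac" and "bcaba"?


Comparing "dcaac" and "bcaba" position by position:
  Position 0: 'd' vs 'b' => differ
  Position 1: 'c' vs 'c' => same
  Position 2: 'a' vs 'a' => same
  Position 3: 'a' vs 'b' => differ
  Position 4: 'c' vs 'a' => differ
Total differences (Hamming distance): 3

3


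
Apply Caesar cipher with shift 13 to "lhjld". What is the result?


Caesar cipher: shift "lhjld" by 13
  'l' (pos 11) + 13 = pos 24 = 'y'
  'h' (pos 7) + 13 = pos 20 = 'u'
  'j' (pos 9) + 13 = pos 22 = 'w'
  'l' (pos 11) + 13 = pos 24 = 'y'
  'd' (pos 3) + 13 = pos 16 = 'q'
Result: yuwyq

yuwyq


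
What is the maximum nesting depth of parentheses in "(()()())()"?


Input: "(()()())()"
Tracking depth:
  Position 0 '(': depth becomes 1
  Position 1 '(': depth becomes 2
  Position 2 ')': depth becomes 1
  Position 3 '(': depth becomes 2
  Position 4 ')': depth becomes 1
  Position 5 '(': depth becomes 2
  Position 6 ')': depth becomes 1
  Position 7 ')': depth becomes 0
  Position 8 '(': depth becomes 1
  Position 9 ')': depth becomes 0
Maximum depth reached: 2

2
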